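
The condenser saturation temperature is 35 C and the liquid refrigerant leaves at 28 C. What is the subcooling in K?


Subcooling = T_cond - T_liquid
Subcooling = 35 - 28
Subcooling = 7 K

7


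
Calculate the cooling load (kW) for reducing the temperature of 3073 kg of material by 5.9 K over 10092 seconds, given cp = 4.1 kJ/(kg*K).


Q = m * cp * dT / t
Q = 3073 * 4.1 * 5.9 / 10092
Q = 7.366 kW

7.366


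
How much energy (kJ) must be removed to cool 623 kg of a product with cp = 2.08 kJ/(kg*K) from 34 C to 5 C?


dT = 34 - (5) = 29 K
Q = m * cp * dT = 623 * 2.08 * 29
Q = 37579 kJ

37579


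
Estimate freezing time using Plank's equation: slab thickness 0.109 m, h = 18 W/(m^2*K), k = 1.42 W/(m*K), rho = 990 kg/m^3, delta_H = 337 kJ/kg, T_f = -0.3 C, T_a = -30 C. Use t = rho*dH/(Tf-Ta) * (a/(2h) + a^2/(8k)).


dT = -0.3 - (-30) = 29.7 K
term1 = a/(2h) = 0.109/(2*18) = 0.003027777778
term2 = a^2/(8k) = 0.109^2/(8*1.42) = 0.001045862676
t = rho*dH*1000/dT * (term1 + term2)
t = 990*337*1000/29.7 * (0.003027777778 + 0.001045862676)
t = 45761 s

45761


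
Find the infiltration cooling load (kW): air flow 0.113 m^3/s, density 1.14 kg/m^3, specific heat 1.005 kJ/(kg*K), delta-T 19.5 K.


Q = V_dot * rho * cp * dT
Q = 0.113 * 1.14 * 1.005 * 19.5
Q = 2.525 kW

2.525


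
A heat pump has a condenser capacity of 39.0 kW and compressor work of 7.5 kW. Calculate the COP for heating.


COP_hp = Q_cond / W
COP_hp = 39.0 / 7.5
COP_hp = 5.2

5.2


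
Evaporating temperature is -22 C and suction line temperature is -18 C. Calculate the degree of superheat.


Superheat = T_suction - T_evap
Superheat = -18 - (-22)
Superheat = 4 K

4


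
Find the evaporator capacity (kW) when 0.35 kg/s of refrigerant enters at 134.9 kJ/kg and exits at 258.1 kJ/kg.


dh = 258.1 - 134.9 = 123.2 kJ/kg
Q_evap = m_dot * dh = 0.35 * 123.2
Q_evap = 43.12 kW

43.12


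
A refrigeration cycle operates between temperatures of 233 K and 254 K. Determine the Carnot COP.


dT = 254 - 233 = 21 K
COP_carnot = T_cold / dT = 233 / 21
COP_carnot = 11.095

11.095


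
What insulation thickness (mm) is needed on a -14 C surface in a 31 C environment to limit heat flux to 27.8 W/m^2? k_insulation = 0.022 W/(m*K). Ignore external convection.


dT = 31 - (-14) = 45 K
thickness = k * dT / q_max * 1000
thickness = 0.022 * 45 / 27.8 * 1000
thickness = 35.6 mm

35.6


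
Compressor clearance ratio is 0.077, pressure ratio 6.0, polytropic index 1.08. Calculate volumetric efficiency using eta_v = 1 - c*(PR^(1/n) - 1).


PR^(1/n) = 6.0^(1/1.08) = 5.25424618
eta_v = 1 - 0.077 * (5.25424618 - 1)
eta_v = 0.6724

0.6724


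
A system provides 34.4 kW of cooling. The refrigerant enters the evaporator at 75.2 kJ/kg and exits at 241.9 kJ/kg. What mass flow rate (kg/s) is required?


dh = 241.9 - 75.2 = 166.7 kJ/kg
m_dot = Q / dh = 34.4 / 166.7 = 0.2064 kg/s

0.2064


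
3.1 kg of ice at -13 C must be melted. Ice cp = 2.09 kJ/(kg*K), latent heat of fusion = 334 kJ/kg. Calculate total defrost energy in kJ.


Sensible heat = cp * dT = 2.09 * 13 = 27.17 kJ/kg
Total per kg = 27.17 + 334 = 361.17 kJ/kg
Q = m * total = 3.1 * 361.17
Q = 1119.6 kJ

1119.6


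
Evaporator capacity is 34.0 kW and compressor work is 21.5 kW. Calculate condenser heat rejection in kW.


Q_cond = Q_evap + W
Q_cond = 34.0 + 21.5
Q_cond = 55.5 kW

55.5


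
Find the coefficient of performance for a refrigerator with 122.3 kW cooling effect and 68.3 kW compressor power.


COP = Q_evap / W
COP = 122.3 / 68.3
COP = 1.791

1.791


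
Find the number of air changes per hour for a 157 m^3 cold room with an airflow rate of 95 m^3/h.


ACH = flow / volume
ACH = 95 / 157
ACH = 0.605

0.605


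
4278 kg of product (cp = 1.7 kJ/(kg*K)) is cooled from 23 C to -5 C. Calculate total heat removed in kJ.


dT = 23 - (-5) = 28 K
Q = m * cp * dT = 4278 * 1.7 * 28
Q = 203633 kJ

203633


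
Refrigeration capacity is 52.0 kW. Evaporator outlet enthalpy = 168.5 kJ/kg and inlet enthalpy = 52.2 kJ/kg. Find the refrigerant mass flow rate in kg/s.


dh = 168.5 - 52.2 = 116.3 kJ/kg
m_dot = Q / dh = 52.0 / 116.3 = 0.4471 kg/s

0.4471


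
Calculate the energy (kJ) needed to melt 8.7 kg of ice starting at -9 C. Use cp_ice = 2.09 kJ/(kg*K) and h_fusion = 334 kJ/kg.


Sensible heat = cp * dT = 2.09 * 9 = 18.81 kJ/kg
Total per kg = 18.81 + 334 = 352.81 kJ/kg
Q = m * total = 8.7 * 352.81
Q = 3069.4 kJ

3069.4


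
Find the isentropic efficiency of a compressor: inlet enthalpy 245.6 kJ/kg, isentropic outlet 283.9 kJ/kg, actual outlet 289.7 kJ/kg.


dh_ideal = 283.9 - 245.6 = 38.3 kJ/kg
dh_actual = 289.7 - 245.6 = 44.1 kJ/kg
eta_s = dh_ideal / dh_actual = 38.3 / 44.1
eta_s = 0.8685

0.8685


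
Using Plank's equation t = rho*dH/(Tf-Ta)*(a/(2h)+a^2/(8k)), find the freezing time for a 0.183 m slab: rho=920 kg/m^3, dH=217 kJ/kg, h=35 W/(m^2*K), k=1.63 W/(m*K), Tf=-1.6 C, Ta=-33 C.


dT = -1.6 - (-33) = 31.4 K
term1 = a/(2h) = 0.183/(2*35) = 0.002614285714
term2 = a^2/(8k) = 0.183^2/(8*1.63) = 0.002568174847
t = rho*dH*1000/dT * (term1 + term2)
t = 920*217*1000/31.4 * (0.002614285714 + 0.002568174847)
t = 32950 s

32950


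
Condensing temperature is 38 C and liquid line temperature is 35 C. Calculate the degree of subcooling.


Subcooling = T_cond - T_liquid
Subcooling = 38 - 35
Subcooling = 3 K

3


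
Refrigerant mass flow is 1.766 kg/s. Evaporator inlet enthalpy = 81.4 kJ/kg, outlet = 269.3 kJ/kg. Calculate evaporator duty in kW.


dh = 269.3 - 81.4 = 187.9 kJ/kg
Q_evap = m_dot * dh = 1.766 * 187.9
Q_evap = 331.83 kW

331.83


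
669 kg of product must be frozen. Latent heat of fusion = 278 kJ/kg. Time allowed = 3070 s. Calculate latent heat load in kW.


Q_lat = m * h_fg / t
Q_lat = 669 * 278 / 3070
Q_lat = 60.58 kW

60.58


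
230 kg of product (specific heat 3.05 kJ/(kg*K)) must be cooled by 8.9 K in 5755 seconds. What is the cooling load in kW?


Q = m * cp * dT / t
Q = 230 * 3.05 * 8.9 / 5755
Q = 1.085 kW

1.085


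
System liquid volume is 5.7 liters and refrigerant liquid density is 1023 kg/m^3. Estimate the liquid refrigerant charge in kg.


Charge = V * rho / 1000
Charge = 5.7 * 1023 / 1000
Charge = 5.83 kg

5.83


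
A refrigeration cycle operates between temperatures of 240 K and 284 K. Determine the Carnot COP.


dT = 284 - 240 = 44 K
COP_carnot = T_cold / dT = 240 / 44
COP_carnot = 5.455

5.455


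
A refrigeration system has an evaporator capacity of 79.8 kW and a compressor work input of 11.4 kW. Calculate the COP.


COP = Q_evap / W
COP = 79.8 / 11.4
COP = 7.0

7.0


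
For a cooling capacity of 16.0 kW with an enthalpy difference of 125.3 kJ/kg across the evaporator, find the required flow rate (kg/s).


m_dot = Q / dh
m_dot = 16.0 / 125.3
m_dot = 0.1277 kg/s

0.1277


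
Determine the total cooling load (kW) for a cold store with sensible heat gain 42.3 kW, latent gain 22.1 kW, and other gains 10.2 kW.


Q_total = Q_s + Q_l + Q_misc
Q_total = 42.3 + 22.1 + 10.2
Q_total = 74.6 kW

74.6


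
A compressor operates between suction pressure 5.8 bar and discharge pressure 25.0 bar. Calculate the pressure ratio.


PR = P_high / P_low
PR = 25.0 / 5.8
PR = 4.31

4.31


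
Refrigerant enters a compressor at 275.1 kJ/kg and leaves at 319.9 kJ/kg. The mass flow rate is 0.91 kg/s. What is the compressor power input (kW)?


dh = 319.9 - 275.1 = 44.8 kJ/kg
W = m_dot * dh = 0.91 * 44.8 = 40.77 kW

40.77


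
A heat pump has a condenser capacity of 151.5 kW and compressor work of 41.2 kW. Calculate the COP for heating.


COP_hp = Q_cond / W
COP_hp = 151.5 / 41.2
COP_hp = 3.677

3.677


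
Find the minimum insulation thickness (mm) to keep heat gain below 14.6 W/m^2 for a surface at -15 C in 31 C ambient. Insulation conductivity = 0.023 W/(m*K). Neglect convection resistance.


dT = 31 - (-15) = 46 K
thickness = k * dT / q_max * 1000
thickness = 0.023 * 46 / 14.6 * 1000
thickness = 72.5 mm

72.5


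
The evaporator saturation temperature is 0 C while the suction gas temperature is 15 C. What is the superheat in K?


Superheat = T_suction - T_evap
Superheat = 15 - (0)
Superheat = 15 K

15


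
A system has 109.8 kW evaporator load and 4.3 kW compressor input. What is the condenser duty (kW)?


Q_cond = Q_evap + W
Q_cond = 109.8 + 4.3
Q_cond = 114.1 kW

114.1


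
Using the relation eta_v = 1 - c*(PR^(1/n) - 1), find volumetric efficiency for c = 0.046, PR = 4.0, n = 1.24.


PR^(1/n) = 4.0^(1/1.24) = 3.05866738
eta_v = 1 - 0.046 * (3.05866738 - 1)
eta_v = 0.9053

0.9053


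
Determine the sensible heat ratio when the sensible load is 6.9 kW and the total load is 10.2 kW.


SHR = Q_sensible / Q_total
SHR = 6.9 / 10.2
SHR = 0.676

0.676


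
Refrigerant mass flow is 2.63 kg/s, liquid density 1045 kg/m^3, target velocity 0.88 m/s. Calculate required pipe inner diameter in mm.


A = m_dot / (rho * v) = 2.63 / (1045 * 0.88) = 0.002859939104 m^2
d = sqrt(4*A/pi) * 1000
d = 60.3 mm

60.3


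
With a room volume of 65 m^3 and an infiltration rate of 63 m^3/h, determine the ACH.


ACH = flow / volume
ACH = 63 / 65
ACH = 0.969

0.969


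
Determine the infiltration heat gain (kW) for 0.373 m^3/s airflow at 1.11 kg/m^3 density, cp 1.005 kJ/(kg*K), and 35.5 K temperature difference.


Q = V_dot * rho * cp * dT
Q = 0.373 * 1.11 * 1.005 * 35.5
Q = 14.772 kW

14.772


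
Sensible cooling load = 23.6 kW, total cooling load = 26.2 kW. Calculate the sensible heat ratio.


SHR = Q_sensible / Q_total
SHR = 23.6 / 26.2
SHR = 0.901

0.901


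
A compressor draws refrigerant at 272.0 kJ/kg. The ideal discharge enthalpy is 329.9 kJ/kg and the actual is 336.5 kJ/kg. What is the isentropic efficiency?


dh_ideal = 329.9 - 272.0 = 57.9 kJ/kg
dh_actual = 336.5 - 272.0 = 64.5 kJ/kg
eta_s = dh_ideal / dh_actual = 57.9 / 64.5
eta_s = 0.8977

0.8977


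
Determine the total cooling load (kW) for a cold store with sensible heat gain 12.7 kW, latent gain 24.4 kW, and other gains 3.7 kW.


Q_total = Q_s + Q_l + Q_misc
Q_total = 12.7 + 24.4 + 3.7
Q_total = 40.8 kW

40.8


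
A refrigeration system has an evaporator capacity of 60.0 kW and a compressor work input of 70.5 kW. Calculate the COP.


COP = Q_evap / W
COP = 60.0 / 70.5
COP = 0.851

0.851


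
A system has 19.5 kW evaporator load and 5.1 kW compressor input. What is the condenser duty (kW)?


Q_cond = Q_evap + W
Q_cond = 19.5 + 5.1
Q_cond = 24.6 kW

24.6


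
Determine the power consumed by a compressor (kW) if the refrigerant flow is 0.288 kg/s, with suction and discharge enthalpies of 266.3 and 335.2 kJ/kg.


dh = 335.2 - 266.3 = 68.9 kJ/kg
W = m_dot * dh = 0.288 * 68.9 = 19.84 kW

19.84


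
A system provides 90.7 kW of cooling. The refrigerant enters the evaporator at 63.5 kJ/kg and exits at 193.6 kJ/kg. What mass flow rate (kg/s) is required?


dh = 193.6 - 63.5 = 130.1 kJ/kg
m_dot = Q / dh = 90.7 / 130.1 = 0.6972 kg/s

0.6972


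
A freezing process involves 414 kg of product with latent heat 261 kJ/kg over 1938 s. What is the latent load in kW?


Q_lat = m * h_fg / t
Q_lat = 414 * 261 / 1938
Q_lat = 55.76 kW

55.76


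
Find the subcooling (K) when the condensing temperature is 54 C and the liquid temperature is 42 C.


Subcooling = T_cond - T_liquid
Subcooling = 54 - 42
Subcooling = 12 K

12


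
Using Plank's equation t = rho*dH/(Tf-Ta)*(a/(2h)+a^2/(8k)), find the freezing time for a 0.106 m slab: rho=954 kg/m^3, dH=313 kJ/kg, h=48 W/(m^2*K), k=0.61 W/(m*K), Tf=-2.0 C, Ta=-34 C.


dT = -2.0 - (-34) = 32.0 K
term1 = a/(2h) = 0.106/(2*48) = 0.001104166667
term2 = a^2/(8k) = 0.106^2/(8*0.61) = 0.002302459016
t = rho*dH*1000/dT * (term1 + term2)
t = 954*313*1000/32.0 * (0.001104166667 + 0.002302459016)
t = 31788 s

31788


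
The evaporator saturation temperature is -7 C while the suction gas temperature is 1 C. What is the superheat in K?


Superheat = T_suction - T_evap
Superheat = 1 - (-7)
Superheat = 8 K

8


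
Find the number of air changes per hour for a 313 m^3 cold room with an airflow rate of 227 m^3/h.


ACH = flow / volume
ACH = 227 / 313
ACH = 0.725

0.725


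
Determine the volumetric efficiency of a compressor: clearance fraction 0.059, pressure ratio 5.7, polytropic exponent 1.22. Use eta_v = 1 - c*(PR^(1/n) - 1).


PR^(1/n) = 5.7^(1/1.22) = 4.16456413
eta_v = 1 - 0.059 * (4.16456413 - 1)
eta_v = 0.8133

0.8133


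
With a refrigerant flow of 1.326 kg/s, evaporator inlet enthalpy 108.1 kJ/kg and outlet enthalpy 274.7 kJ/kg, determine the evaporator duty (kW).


dh = 274.7 - 108.1 = 166.6 kJ/kg
Q_evap = m_dot * dh = 1.326 * 166.6
Q_evap = 220.91 kW

220.91


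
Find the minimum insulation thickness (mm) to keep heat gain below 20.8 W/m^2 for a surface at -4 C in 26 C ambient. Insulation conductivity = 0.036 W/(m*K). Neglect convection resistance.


dT = 26 - (-4) = 30 K
thickness = k * dT / q_max * 1000
thickness = 0.036 * 30 / 20.8 * 1000
thickness = 51.9 mm

51.9


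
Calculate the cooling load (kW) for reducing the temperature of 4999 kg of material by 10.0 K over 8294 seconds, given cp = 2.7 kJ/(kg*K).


Q = m * cp * dT / t
Q = 4999 * 2.7 * 10.0 / 8294
Q = 16.274 kW

16.274


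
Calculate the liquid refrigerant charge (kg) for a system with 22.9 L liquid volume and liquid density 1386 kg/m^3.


Charge = V * rho / 1000
Charge = 22.9 * 1386 / 1000
Charge = 31.74 kg

31.74


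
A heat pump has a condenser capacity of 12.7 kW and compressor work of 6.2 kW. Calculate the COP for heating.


COP_hp = Q_cond / W
COP_hp = 12.7 / 6.2
COP_hp = 2.048

2.048


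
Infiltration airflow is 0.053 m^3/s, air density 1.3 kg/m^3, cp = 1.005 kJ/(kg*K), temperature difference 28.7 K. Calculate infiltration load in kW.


Q = V_dot * rho * cp * dT
Q = 0.053 * 1.3 * 1.005 * 28.7
Q = 1.987 kW

1.987


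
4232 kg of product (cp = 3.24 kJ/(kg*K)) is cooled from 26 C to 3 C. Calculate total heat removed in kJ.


dT = 26 - (3) = 23 K
Q = m * cp * dT = 4232 * 3.24 * 23
Q = 315369 kJ

315369


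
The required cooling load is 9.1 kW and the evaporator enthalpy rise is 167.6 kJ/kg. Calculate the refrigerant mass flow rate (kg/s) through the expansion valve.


m_dot = Q / dh
m_dot = 9.1 / 167.6
m_dot = 0.0543 kg/s

0.0543


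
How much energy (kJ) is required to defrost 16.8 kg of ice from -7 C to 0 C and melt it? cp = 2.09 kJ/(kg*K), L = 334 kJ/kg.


Sensible heat = cp * dT = 2.09 * 7 = 14.63 kJ/kg
Total per kg = 14.63 + 334 = 348.63 kJ/kg
Q = m * total = 16.8 * 348.63
Q = 5857.0 kJ

5857.0


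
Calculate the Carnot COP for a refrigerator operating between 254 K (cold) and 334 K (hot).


dT = 334 - 254 = 80 K
COP_carnot = T_cold / dT = 254 / 80
COP_carnot = 3.175

3.175


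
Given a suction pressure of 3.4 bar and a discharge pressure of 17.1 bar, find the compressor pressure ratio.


PR = P_high / P_low
PR = 17.1 / 3.4
PR = 5.029

5.029


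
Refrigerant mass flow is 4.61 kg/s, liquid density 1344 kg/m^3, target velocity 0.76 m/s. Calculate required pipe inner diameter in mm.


A = m_dot / (rho * v) = 4.61 / (1344 * 0.76) = 0.004513236216 m^2
d = sqrt(4*A/pi) * 1000
d = 75.8 mm

75.8


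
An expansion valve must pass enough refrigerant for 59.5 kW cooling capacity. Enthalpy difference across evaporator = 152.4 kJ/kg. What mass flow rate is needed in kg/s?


m_dot = Q / dh
m_dot = 59.5 / 152.4
m_dot = 0.3904 kg/s

0.3904


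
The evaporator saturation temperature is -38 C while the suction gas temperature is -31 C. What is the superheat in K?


Superheat = T_suction - T_evap
Superheat = -31 - (-38)
Superheat = 7 K

7


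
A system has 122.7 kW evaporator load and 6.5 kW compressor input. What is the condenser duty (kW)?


Q_cond = Q_evap + W
Q_cond = 122.7 + 6.5
Q_cond = 129.2 kW

129.2


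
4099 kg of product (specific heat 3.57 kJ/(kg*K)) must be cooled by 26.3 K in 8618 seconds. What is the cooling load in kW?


Q = m * cp * dT / t
Q = 4099 * 3.57 * 26.3 / 8618
Q = 44.658 kW

44.658


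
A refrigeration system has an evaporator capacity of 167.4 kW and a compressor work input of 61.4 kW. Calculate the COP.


COP = Q_evap / W
COP = 167.4 / 61.4
COP = 2.726

2.726


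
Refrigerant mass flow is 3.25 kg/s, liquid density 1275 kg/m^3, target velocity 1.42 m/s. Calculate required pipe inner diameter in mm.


A = m_dot / (rho * v) = 3.25 / (1275 * 1.42) = 0.001795084231 m^2
d = sqrt(4*A/pi) * 1000
d = 47.8 mm

47.8


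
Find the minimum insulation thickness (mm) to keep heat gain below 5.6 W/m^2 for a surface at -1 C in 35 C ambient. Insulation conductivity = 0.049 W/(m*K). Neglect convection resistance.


dT = 35 - (-1) = 36 K
thickness = k * dT / q_max * 1000
thickness = 0.049 * 36 / 5.6 * 1000
thickness = 315.0 mm

315.0


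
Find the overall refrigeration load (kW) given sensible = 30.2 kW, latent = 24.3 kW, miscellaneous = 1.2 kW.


Q_total = Q_s + Q_l + Q_misc
Q_total = 30.2 + 24.3 + 1.2
Q_total = 55.7 kW

55.7


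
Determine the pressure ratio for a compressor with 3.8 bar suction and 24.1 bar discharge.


PR = P_high / P_low
PR = 24.1 / 3.8
PR = 6.342

6.342


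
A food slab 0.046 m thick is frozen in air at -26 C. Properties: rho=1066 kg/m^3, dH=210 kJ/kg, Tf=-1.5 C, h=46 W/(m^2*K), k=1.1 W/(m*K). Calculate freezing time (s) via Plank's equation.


dT = -1.5 - (-26) = 24.5 K
term1 = a/(2h) = 0.046/(2*46) = 0.0005
term2 = a^2/(8k) = 0.046^2/(8*1.1) = 0.0002404545455
t = rho*dH*1000/dT * (term1 + term2)
t = 1066*210*1000/24.5 * (0.0005 + 0.0002404545455)
t = 6766 s

6766


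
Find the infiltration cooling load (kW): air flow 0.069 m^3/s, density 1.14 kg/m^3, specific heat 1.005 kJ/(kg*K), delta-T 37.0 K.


Q = V_dot * rho * cp * dT
Q = 0.069 * 1.14 * 1.005 * 37.0
Q = 2.925 kW

2.925


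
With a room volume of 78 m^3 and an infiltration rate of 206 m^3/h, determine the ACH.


ACH = flow / volume
ACH = 206 / 78
ACH = 2.641

2.641


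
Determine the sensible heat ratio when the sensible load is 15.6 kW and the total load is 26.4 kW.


SHR = Q_sensible / Q_total
SHR = 15.6 / 26.4
SHR = 0.591

0.591


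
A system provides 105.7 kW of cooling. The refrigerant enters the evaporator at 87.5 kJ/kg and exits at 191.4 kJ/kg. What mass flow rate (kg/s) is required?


dh = 191.4 - 87.5 = 103.9 kJ/kg
m_dot = Q / dh = 105.7 / 103.9 = 1.0173 kg/s

1.0173


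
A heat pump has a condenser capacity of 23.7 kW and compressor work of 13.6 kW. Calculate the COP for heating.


COP_hp = Q_cond / W
COP_hp = 23.7 / 13.6
COP_hp = 1.743

1.743


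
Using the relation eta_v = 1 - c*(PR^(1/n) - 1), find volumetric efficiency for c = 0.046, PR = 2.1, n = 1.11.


PR^(1/n) = 2.1^(1/1.11) = 1.9511365
eta_v = 1 - 0.046 * (1.9511365 - 1)
eta_v = 0.9562

0.9562


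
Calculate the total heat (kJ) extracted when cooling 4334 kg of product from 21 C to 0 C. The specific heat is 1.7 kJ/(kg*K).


dT = 21 - (0) = 21 K
Q = m * cp * dT = 4334 * 1.7 * 21
Q = 154724 kJ

154724


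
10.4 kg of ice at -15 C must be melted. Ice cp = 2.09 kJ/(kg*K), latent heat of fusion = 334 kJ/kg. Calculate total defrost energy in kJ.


Sensible heat = cp * dT = 2.09 * 15 = 31.35 kJ/kg
Total per kg = 31.35 + 334 = 365.35 kJ/kg
Q = m * total = 10.4 * 365.35
Q = 3799.6 kJ

3799.6


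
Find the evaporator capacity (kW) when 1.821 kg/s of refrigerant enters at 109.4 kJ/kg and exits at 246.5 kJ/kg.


dh = 246.5 - 109.4 = 137.1 kJ/kg
Q_evap = m_dot * dh = 1.821 * 137.1
Q_evap = 249.66 kW

249.66


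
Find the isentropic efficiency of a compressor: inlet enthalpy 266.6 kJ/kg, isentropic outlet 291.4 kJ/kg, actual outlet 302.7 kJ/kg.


dh_ideal = 291.4 - 266.6 = 24.8 kJ/kg
dh_actual = 302.7 - 266.6 = 36.1 kJ/kg
eta_s = dh_ideal / dh_actual = 24.8 / 36.1
eta_s = 0.687

0.687


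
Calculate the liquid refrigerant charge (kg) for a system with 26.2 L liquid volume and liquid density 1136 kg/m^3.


Charge = V * rho / 1000
Charge = 26.2 * 1136 / 1000
Charge = 29.76 kg

29.76


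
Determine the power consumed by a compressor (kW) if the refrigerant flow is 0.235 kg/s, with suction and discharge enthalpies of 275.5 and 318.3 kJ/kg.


dh = 318.3 - 275.5 = 42.8 kJ/kg
W = m_dot * dh = 0.235 * 42.8 = 10.06 kW

10.06


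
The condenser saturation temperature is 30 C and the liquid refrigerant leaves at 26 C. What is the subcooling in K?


Subcooling = T_cond - T_liquid
Subcooling = 30 - 26
Subcooling = 4 K

4


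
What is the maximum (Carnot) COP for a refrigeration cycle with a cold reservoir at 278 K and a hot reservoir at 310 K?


dT = 310 - 278 = 32 K
COP_carnot = T_cold / dT = 278 / 32
COP_carnot = 8.688

8.688


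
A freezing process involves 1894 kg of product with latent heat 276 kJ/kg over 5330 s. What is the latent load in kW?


Q_lat = m * h_fg / t
Q_lat = 1894 * 276 / 5330
Q_lat = 98.08 kW

98.08


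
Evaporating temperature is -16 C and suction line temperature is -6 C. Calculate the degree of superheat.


Superheat = T_suction - T_evap
Superheat = -6 - (-16)
Superheat = 10 K

10


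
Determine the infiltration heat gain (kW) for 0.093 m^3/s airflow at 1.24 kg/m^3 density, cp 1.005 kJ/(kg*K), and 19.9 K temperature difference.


Q = V_dot * rho * cp * dT
Q = 0.093 * 1.24 * 1.005 * 19.9
Q = 2.306 kW

2.306


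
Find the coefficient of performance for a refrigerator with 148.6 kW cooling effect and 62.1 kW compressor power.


COP = Q_evap / W
COP = 148.6 / 62.1
COP = 2.393

2.393


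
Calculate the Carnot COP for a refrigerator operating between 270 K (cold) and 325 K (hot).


dT = 325 - 270 = 55 K
COP_carnot = T_cold / dT = 270 / 55
COP_carnot = 4.909

4.909


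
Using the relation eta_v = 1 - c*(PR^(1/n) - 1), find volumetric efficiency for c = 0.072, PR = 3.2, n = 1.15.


PR^(1/n) = 3.2^(1/1.15) = 2.74954512
eta_v = 1 - 0.072 * (2.74954512 - 1)
eta_v = 0.874

0.874


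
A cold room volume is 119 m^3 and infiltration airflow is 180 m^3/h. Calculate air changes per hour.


ACH = flow / volume
ACH = 180 / 119
ACH = 1.513

1.513


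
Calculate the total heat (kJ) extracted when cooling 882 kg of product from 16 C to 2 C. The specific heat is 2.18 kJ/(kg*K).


dT = 16 - (2) = 14 K
Q = m * cp * dT = 882 * 2.18 * 14
Q = 26919 kJ

26919


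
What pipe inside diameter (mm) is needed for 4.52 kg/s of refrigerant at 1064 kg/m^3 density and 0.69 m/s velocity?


A = m_dot / (rho * v) = 4.52 / (1064 * 0.69) = 0.006156696088 m^2
d = sqrt(4*A/pi) * 1000
d = 88.5 mm

88.5


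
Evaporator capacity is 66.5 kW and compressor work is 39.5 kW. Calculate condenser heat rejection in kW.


Q_cond = Q_evap + W
Q_cond = 66.5 + 39.5
Q_cond = 106.0 kW

106.0


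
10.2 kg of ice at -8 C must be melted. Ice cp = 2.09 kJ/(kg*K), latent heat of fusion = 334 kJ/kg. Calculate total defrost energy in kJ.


Sensible heat = cp * dT = 2.09 * 8 = 16.72 kJ/kg
Total per kg = 16.72 + 334 = 350.72 kJ/kg
Q = m * total = 10.2 * 350.72
Q = 3577.3 kJ

3577.3


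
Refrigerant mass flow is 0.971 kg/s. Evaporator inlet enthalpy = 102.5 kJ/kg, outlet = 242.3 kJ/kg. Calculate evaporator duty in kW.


dh = 242.3 - 102.5 = 139.8 kJ/kg
Q_evap = m_dot * dh = 0.971 * 139.8
Q_evap = 135.75 kW

135.75


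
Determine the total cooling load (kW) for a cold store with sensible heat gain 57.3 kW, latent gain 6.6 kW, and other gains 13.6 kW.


Q_total = Q_s + Q_l + Q_misc
Q_total = 57.3 + 6.6 + 13.6
Q_total = 77.5 kW

77.5


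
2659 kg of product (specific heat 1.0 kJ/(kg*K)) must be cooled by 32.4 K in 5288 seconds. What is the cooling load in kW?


Q = m * cp * dT / t
Q = 2659 * 1.0 * 32.4 / 5288
Q = 16.292 kW

16.292


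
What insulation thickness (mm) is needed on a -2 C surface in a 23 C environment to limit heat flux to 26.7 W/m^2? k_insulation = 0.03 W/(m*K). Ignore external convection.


dT = 23 - (-2) = 25 K
thickness = k * dT / q_max * 1000
thickness = 0.03 * 25 / 26.7 * 1000
thickness = 28.1 mm

28.1


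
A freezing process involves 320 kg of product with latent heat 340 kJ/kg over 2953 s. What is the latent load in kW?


Q_lat = m * h_fg / t
Q_lat = 320 * 340 / 2953
Q_lat = 36.84 kW

36.84


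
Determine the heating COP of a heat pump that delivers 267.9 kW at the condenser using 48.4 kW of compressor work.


COP_hp = Q_cond / W
COP_hp = 267.9 / 48.4
COP_hp = 5.535

5.535


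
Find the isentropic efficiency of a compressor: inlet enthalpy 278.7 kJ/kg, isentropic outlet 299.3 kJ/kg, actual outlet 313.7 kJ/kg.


dh_ideal = 299.3 - 278.7 = 20.6 kJ/kg
dh_actual = 313.7 - 278.7 = 35.0 kJ/kg
eta_s = dh_ideal / dh_actual = 20.6 / 35.0
eta_s = 0.5886

0.5886


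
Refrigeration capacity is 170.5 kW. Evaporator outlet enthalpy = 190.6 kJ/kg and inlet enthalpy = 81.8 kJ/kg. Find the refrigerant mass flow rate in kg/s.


dh = 190.6 - 81.8 = 108.8 kJ/kg
m_dot = Q / dh = 170.5 / 108.8 = 1.5671 kg/s

1.5671


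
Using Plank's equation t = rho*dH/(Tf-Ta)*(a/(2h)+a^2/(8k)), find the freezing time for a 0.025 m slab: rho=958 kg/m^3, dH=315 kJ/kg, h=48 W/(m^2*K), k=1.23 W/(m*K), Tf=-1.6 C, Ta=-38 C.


dT = -1.6 - (-38) = 36.4 K
term1 = a/(2h) = 0.025/(2*48) = 0.0002604166667
term2 = a^2/(8k) = 0.025^2/(8*1.23) = 0.00006351626016
t = rho*dH*1000/dT * (term1 + term2)
t = 958*315*1000/36.4 * (0.0002604166667 + 0.00006351626016)
t = 2686 s

2686


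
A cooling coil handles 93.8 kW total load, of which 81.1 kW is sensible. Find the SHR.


SHR = Q_sensible / Q_total
SHR = 81.1 / 93.8
SHR = 0.865

0.865


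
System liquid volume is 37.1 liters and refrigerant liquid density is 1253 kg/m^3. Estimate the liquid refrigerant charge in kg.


Charge = V * rho / 1000
Charge = 37.1 * 1253 / 1000
Charge = 46.49 kg

46.49


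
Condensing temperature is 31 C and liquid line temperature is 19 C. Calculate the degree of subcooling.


Subcooling = T_cond - T_liquid
Subcooling = 31 - 19
Subcooling = 12 K

12


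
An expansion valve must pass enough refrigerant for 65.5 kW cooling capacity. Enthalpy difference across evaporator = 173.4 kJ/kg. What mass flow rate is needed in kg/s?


m_dot = Q / dh
m_dot = 65.5 / 173.4
m_dot = 0.3777 kg/s

0.3777


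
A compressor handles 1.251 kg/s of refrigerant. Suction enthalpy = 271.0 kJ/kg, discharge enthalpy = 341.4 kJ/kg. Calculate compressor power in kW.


dh = 341.4 - 271.0 = 70.4 kJ/kg
W = m_dot * dh = 1.251 * 70.4 = 88.07 kW

88.07


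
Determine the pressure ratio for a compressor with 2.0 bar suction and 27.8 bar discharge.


PR = P_high / P_low
PR = 27.8 / 2.0
PR = 13.9

13.9


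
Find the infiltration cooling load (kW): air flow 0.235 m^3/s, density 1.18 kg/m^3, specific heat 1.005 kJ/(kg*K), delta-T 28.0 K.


Q = V_dot * rho * cp * dT
Q = 0.235 * 1.18 * 1.005 * 28.0
Q = 7.803 kW

7.803


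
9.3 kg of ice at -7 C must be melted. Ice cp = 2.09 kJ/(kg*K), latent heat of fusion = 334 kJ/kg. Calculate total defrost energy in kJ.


Sensible heat = cp * dT = 2.09 * 7 = 14.63 kJ/kg
Total per kg = 14.63 + 334 = 348.63 kJ/kg
Q = m * total = 9.3 * 348.63
Q = 3242.3 kJ

3242.3


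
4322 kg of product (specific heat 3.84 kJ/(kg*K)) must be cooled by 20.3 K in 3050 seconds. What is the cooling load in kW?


Q = m * cp * dT / t
Q = 4322 * 3.84 * 20.3 / 3050
Q = 110.462 kW

110.462


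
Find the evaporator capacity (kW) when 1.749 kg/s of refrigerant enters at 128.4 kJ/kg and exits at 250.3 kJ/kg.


dh = 250.3 - 128.4 = 121.9 kJ/kg
Q_evap = m_dot * dh = 1.749 * 121.9
Q_evap = 213.2 kW

213.2


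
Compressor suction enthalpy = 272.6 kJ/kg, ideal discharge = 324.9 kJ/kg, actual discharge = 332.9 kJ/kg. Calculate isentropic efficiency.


dh_ideal = 324.9 - 272.6 = 52.3 kJ/kg
dh_actual = 332.9 - 272.6 = 60.3 kJ/kg
eta_s = dh_ideal / dh_actual = 52.3 / 60.3
eta_s = 0.8673

0.8673


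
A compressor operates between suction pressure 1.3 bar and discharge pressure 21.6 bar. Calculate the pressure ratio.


PR = P_high / P_low
PR = 21.6 / 1.3
PR = 16.615

16.615


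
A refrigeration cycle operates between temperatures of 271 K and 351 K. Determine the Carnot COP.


dT = 351 - 271 = 80 K
COP_carnot = T_cold / dT = 271 / 80
COP_carnot = 3.388

3.388


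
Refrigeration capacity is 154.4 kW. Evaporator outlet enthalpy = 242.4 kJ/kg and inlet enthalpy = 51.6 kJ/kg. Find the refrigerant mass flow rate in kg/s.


dh = 242.4 - 51.6 = 190.8 kJ/kg
m_dot = Q / dh = 154.4 / 190.8 = 0.8092 kg/s

0.8092


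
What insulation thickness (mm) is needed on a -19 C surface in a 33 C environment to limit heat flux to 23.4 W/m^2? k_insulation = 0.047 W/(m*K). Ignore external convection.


dT = 33 - (-19) = 52 K
thickness = k * dT / q_max * 1000
thickness = 0.047 * 52 / 23.4 * 1000
thickness = 104.4 mm

104.4


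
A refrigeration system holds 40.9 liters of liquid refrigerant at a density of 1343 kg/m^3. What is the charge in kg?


Charge = V * rho / 1000
Charge = 40.9 * 1343 / 1000
Charge = 54.93 kg

54.93


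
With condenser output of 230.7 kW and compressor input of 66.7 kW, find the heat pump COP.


COP_hp = Q_cond / W
COP_hp = 230.7 / 66.7
COP_hp = 3.459

3.459


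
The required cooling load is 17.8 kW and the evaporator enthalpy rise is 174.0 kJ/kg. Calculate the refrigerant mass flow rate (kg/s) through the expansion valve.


m_dot = Q / dh
m_dot = 17.8 / 174.0
m_dot = 0.1023 kg/s

0.1023


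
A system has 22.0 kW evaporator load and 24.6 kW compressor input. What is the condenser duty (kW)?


Q_cond = Q_evap + W
Q_cond = 22.0 + 24.6
Q_cond = 46.6 kW

46.6


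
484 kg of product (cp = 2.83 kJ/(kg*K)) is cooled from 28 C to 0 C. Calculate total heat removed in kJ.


dT = 28 - (0) = 28 K
Q = m * cp * dT = 484 * 2.83 * 28
Q = 38352 kJ

38352


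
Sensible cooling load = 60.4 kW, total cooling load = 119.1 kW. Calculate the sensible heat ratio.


SHR = Q_sensible / Q_total
SHR = 60.4 / 119.1
SHR = 0.507

0.507


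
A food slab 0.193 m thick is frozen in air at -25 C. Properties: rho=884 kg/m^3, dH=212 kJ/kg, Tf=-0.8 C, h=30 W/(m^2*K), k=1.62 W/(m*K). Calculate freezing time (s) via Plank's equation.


dT = -0.8 - (-25) = 24.2 K
term1 = a/(2h) = 0.193/(2*30) = 0.003216666667
term2 = a^2/(8k) = 0.193^2/(8*1.62) = 0.002874151235
t = rho*dH*1000/dT * (term1 + term2)
t = 884*212*1000/24.2 * (0.003216666667 + 0.002874151235)
t = 47168 s

47168


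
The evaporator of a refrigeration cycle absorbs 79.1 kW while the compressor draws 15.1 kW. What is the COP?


COP = Q_evap / W
COP = 79.1 / 15.1
COP = 5.238

5.238


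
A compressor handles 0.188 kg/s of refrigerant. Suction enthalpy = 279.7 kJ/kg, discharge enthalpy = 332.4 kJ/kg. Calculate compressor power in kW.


dh = 332.4 - 279.7 = 52.7 kJ/kg
W = m_dot * dh = 0.188 * 52.7 = 9.91 kW

9.91


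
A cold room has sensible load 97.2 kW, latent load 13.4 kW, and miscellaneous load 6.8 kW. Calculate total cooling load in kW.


Q_total = Q_s + Q_l + Q_misc
Q_total = 97.2 + 13.4 + 6.8
Q_total = 117.4 kW

117.4


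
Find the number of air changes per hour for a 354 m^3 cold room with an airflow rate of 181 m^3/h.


ACH = flow / volume
ACH = 181 / 354
ACH = 0.511

0.511


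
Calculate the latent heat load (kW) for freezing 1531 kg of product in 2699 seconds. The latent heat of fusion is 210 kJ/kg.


Q_lat = m * h_fg / t
Q_lat = 1531 * 210 / 2699
Q_lat = 119.12 kW

119.12


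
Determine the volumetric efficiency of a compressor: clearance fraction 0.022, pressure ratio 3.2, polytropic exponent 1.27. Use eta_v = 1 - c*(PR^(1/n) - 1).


PR^(1/n) = 3.2^(1/1.27) = 2.49894034
eta_v = 1 - 0.022 * (2.49894034 - 1)
eta_v = 0.967

0.967


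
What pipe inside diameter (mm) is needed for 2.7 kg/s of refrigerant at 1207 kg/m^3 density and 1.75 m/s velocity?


A = m_dot / (rho * v) = 2.7 / (1207 * 1.75) = 0.001278257782 m^2
d = sqrt(4*A/pi) * 1000
d = 40.3 mm

40.3


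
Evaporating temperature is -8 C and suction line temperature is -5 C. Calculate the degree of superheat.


Superheat = T_suction - T_evap
Superheat = -5 - (-8)
Superheat = 3 K

3


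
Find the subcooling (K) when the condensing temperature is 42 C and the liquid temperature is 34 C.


Subcooling = T_cond - T_liquid
Subcooling = 42 - 34
Subcooling = 8 K

8


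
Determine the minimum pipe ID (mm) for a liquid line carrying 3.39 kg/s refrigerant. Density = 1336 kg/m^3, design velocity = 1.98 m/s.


A = m_dot / (rho * v) = 3.39 / (1336 * 1.98) = 0.001281527853 m^2
d = sqrt(4*A/pi) * 1000
d = 40.4 mm

40.4


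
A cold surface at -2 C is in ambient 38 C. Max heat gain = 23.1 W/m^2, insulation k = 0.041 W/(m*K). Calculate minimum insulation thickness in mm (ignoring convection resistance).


dT = 38 - (-2) = 40 K
thickness = k * dT / q_max * 1000
thickness = 0.041 * 40 / 23.1 * 1000
thickness = 71.0 mm

71.0


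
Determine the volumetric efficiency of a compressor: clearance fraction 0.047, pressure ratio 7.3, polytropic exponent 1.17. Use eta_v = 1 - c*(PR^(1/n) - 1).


PR^(1/n) = 7.3^(1/1.17) = 5.46868346
eta_v = 1 - 0.047 * (5.46868346 - 1)
eta_v = 0.79

0.79


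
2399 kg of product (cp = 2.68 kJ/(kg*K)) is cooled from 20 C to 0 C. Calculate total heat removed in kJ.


dT = 20 - (0) = 20 K
Q = m * cp * dT = 2399 * 2.68 * 20
Q = 128586 kJ

128586


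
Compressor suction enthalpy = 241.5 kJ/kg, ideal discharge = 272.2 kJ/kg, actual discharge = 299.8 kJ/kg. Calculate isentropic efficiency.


dh_ideal = 272.2 - 241.5 = 30.7 kJ/kg
dh_actual = 299.8 - 241.5 = 58.3 kJ/kg
eta_s = dh_ideal / dh_actual = 30.7 / 58.3
eta_s = 0.5266

0.5266


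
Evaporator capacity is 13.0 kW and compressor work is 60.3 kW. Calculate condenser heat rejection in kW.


Q_cond = Q_evap + W
Q_cond = 13.0 + 60.3
Q_cond = 73.3 kW

73.3


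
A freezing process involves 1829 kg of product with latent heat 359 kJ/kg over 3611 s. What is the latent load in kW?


Q_lat = m * h_fg / t
Q_lat = 1829 * 359 / 3611
Q_lat = 181.84 kW

181.84


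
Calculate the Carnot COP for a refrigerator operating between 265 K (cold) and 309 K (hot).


dT = 309 - 265 = 44 K
COP_carnot = T_cold / dT = 265 / 44
COP_carnot = 6.023

6.023


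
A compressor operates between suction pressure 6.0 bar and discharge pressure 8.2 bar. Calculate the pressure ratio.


PR = P_high / P_low
PR = 8.2 / 6.0
PR = 1.367

1.367


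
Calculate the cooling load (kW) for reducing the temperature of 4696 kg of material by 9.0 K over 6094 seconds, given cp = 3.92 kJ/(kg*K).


Q = m * cp * dT / t
Q = 4696 * 3.92 * 9.0 / 6094
Q = 27.187 kW

27.187


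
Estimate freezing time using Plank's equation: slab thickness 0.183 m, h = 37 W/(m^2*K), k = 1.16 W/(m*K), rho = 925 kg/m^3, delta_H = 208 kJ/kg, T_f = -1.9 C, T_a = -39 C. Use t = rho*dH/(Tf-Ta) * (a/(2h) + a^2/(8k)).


dT = -1.9 - (-39) = 37.1 K
term1 = a/(2h) = 0.183/(2*37) = 0.002472972973
term2 = a^2/(8k) = 0.183^2/(8*1.16) = 0.003608728448
t = rho*dH*1000/dT * (term1 + term2)
t = 925*208*1000/37.1 * (0.002472972973 + 0.003608728448)
t = 31540 s

31540


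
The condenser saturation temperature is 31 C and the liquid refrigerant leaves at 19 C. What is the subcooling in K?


Subcooling = T_cond - T_liquid
Subcooling = 31 - 19
Subcooling = 12 K

12


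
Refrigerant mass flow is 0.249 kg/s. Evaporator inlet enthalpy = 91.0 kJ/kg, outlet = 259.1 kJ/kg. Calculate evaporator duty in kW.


dh = 259.1 - 91.0 = 168.1 kJ/kg
Q_evap = m_dot * dh = 0.249 * 168.1
Q_evap = 41.86 kW

41.86


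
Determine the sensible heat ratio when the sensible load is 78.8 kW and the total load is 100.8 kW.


SHR = Q_sensible / Q_total
SHR = 78.8 / 100.8
SHR = 0.782

0.782


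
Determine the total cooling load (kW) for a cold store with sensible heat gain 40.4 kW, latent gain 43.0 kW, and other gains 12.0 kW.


Q_total = Q_s + Q_l + Q_misc
Q_total = 40.4 + 43.0 + 12.0
Q_total = 95.4 kW

95.4


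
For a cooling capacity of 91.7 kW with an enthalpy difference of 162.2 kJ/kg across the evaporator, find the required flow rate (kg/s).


m_dot = Q / dh
m_dot = 91.7 / 162.2
m_dot = 0.5654 kg/s

0.5654


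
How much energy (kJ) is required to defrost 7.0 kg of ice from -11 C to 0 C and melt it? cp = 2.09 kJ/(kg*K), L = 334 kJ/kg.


Sensible heat = cp * dT = 2.09 * 11 = 22.99 kJ/kg
Total per kg = 22.99 + 334 = 356.99 kJ/kg
Q = m * total = 7.0 * 356.99
Q = 2498.9 kJ

2498.9


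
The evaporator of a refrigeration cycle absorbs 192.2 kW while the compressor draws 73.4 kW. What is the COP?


COP = Q_evap / W
COP = 192.2 / 73.4
COP = 2.619

2.619


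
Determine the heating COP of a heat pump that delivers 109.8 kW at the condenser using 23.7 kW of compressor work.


COP_hp = Q_cond / W
COP_hp = 109.8 / 23.7
COP_hp = 4.633

4.633


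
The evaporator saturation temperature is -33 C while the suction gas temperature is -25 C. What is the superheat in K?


Superheat = T_suction - T_evap
Superheat = -25 - (-33)
Superheat = 8 K

8


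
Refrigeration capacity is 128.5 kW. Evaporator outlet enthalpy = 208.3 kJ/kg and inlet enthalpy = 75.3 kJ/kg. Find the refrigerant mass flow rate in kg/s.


dh = 208.3 - 75.3 = 133.0 kJ/kg
m_dot = Q / dh = 128.5 / 133.0 = 0.9662 kg/s

0.9662


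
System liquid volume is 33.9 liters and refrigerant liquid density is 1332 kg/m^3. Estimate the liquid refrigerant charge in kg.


Charge = V * rho / 1000
Charge = 33.9 * 1332 / 1000
Charge = 45.15 kg

45.15


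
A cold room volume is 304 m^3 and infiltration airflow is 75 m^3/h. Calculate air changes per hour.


ACH = flow / volume
ACH = 75 / 304
ACH = 0.247

0.247


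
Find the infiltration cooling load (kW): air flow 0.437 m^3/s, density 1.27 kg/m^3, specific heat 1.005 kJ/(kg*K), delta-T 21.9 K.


Q = V_dot * rho * cp * dT
Q = 0.437 * 1.27 * 1.005 * 21.9
Q = 12.215 kW

12.215


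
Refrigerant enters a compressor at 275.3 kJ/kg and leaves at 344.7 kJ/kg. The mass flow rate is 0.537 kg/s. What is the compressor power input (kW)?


dh = 344.7 - 275.3 = 69.4 kJ/kg
W = m_dot * dh = 0.537 * 69.4 = 37.27 kW

37.27


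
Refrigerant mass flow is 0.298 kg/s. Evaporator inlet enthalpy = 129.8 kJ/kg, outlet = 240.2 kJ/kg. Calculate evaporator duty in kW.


dh = 240.2 - 129.8 = 110.4 kJ/kg
Q_evap = m_dot * dh = 0.298 * 110.4
Q_evap = 32.9 kW

32.9


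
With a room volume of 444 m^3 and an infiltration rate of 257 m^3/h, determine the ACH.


ACH = flow / volume
ACH = 257 / 444
ACH = 0.579

0.579


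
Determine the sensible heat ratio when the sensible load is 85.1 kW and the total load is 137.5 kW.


SHR = Q_sensible / Q_total
SHR = 85.1 / 137.5
SHR = 0.619

0.619


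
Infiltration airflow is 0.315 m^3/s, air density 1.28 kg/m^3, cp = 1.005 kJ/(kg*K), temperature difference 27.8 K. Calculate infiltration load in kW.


Q = V_dot * rho * cp * dT
Q = 0.315 * 1.28 * 1.005 * 27.8
Q = 11.265 kW

11.265


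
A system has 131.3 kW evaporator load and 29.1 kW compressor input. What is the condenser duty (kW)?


Q_cond = Q_evap + W
Q_cond = 131.3 + 29.1
Q_cond = 160.4 kW

160.4


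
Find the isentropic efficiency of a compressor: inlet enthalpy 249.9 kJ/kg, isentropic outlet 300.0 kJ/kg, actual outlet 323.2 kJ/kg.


dh_ideal = 300.0 - 249.9 = 50.1 kJ/kg
dh_actual = 323.2 - 249.9 = 73.3 kJ/kg
eta_s = dh_ideal / dh_actual = 50.1 / 73.3
eta_s = 0.6835

0.6835


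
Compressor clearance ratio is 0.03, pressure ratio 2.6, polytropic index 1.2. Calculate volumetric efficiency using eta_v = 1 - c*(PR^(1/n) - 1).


PR^(1/n) = 2.6^(1/1.2) = 2.21723193
eta_v = 1 - 0.03 * (2.21723193 - 1)
eta_v = 0.9635

0.9635


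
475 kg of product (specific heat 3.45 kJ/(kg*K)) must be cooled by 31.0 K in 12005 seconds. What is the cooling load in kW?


Q = m * cp * dT / t
Q = 475 * 3.45 * 31.0 / 12005
Q = 4.232 kW

4.232
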